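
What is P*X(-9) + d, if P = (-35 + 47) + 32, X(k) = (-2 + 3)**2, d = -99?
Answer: -55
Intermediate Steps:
X(k) = 1 (X(k) = 1**2 = 1)
P = 44 (P = 12 + 32 = 44)
P*X(-9) + d = 44*1 - 99 = 44 - 99 = -55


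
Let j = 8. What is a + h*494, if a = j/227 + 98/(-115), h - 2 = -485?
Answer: -6228726536/26105 ≈ -2.3860e+5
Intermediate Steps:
h = -483 (h = 2 - 485 = -483)
a = -21326/26105 (a = 8/227 + 98/(-115) = 8*(1/227) + 98*(-1/115) = 8/227 - 98/115 = -21326/26105 ≈ -0.81693)
a + h*494 = -21326/26105 - 483*494 = -21326/26105 - 238602 = -6228726536/26105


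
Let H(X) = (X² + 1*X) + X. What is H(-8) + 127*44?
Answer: 5636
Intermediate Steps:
H(X) = X² + 2*X (H(X) = (X² + X) + X = (X + X²) + X = X² + 2*X)
H(-8) + 127*44 = -8*(2 - 8) + 127*44 = -8*(-6) + 5588 = 48 + 5588 = 5636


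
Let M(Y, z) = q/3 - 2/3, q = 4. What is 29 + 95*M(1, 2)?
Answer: 277/3 ≈ 92.333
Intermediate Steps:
M(Y, z) = ⅔ (M(Y, z) = 4/3 - 2/3 = 4*(⅓) - 2*⅓ = 4/3 - ⅔ = ⅔)
29 + 95*M(1, 2) = 29 + 95*(⅔) = 29 + 190/3 = 277/3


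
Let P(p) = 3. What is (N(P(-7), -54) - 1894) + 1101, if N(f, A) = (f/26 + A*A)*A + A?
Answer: -2058124/13 ≈ -1.5832e+5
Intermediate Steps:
N(f, A) = A + A*(A² + f/26) (N(f, A) = (f/26 + A²)*A + A = (A² + f/26)*A + A = A*(A² + f/26) + A = A + A*(A² + f/26))
(N(P(-7), -54) - 1894) + 1101 = (-54*(1 + (-54)² + (1/26)*3) - 1894) + 1101 = (-54*(1 + 2916 + 3/26) - 1894) + 1101 = (-54*75845/26 - 1894) + 1101 = (-2047815/13 - 1894) + 1101 = -2072437/13 + 1101 = -2058124/13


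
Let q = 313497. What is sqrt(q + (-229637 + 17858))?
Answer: 3*sqrt(11302) ≈ 318.93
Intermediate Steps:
sqrt(q + (-229637 + 17858)) = sqrt(313497 + (-229637 + 17858)) = sqrt(313497 - 211779) = sqrt(101718) = 3*sqrt(11302)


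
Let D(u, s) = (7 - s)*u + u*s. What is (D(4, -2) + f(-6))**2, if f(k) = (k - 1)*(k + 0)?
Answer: 4900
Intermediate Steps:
f(k) = k*(-1 + k) (f(k) = (-1 + k)*k = k*(-1 + k))
D(u, s) = s*u + u*(7 - s) (D(u, s) = u*(7 - s) + s*u = s*u + u*(7 - s))
(D(4, -2) + f(-6))**2 = (7*4 - 6*(-1 - 6))**2 = (28 - 6*(-7))**2 = (28 + 42)**2 = 70**2 = 4900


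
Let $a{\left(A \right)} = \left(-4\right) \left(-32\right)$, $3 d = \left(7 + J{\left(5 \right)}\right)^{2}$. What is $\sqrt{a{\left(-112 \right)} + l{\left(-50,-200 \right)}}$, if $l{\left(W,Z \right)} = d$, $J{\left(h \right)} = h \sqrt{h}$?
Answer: $\frac{\sqrt{1674 + 210 \sqrt{5}}}{3} \approx 15.433$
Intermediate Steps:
$J{\left(h \right)} = h^{\frac{3}{2}}$
$d = \frac{\left(7 + 5 \sqrt{5}\right)^{2}}{3}$ ($d = \frac{\left(7 + 5^{\frac{3}{2}}\right)^{2}}{3} = \frac{\left(7 + 5 \sqrt{5}\right)^{2}}{3} \approx 110.17$)
$l{\left(W,Z \right)} = 58 + \frac{70 \sqrt{5}}{3}$
$a{\left(A \right)} = 128$
$\sqrt{a{\left(-112 \right)} + l{\left(-50,-200 \right)}} = \sqrt{128 + \left(58 + \frac{70 \sqrt{5}}{3}\right)} = \sqrt{186 + \frac{70 \sqrt{5}}{3}}$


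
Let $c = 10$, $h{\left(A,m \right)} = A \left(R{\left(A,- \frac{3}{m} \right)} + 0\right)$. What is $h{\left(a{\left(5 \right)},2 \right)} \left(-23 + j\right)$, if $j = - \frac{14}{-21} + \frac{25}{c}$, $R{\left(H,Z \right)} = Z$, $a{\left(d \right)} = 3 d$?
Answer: $\frac{1785}{4} \approx 446.25$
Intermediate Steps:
$h{\left(A,m \right)} = - \frac{3 A}{m}$ ($h{\left(A,m \right)} = A \left(- \frac{3}{m} + 0\right) = A \left(- \frac{3}{m}\right) = - \frac{3 A}{m}$)
$j = \frac{19}{6}$ ($j = - \frac{14}{-21} + \frac{25}{10} = \left(-14\right) \left(- \frac{1}{21}\right) + 25 \cdot \frac{1}{10} = \frac{2}{3} + \frac{5}{2} = \frac{19}{6} \approx 3.1667$)
$h{\left(a{\left(5 \right)},2 \right)} \left(-23 + j\right) = - \frac{3 \cdot 3 \cdot 5}{2} \left(-23 + \frac{19}{6}\right) = \left(-3\right) 15 \cdot \frac{1}{2} \left(- \frac{119}{6}\right) = \left(- \frac{45}{2}\right) \left(- \frac{119}{6}\right) = \frac{1785}{4}$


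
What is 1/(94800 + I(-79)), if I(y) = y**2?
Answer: 1/101041 ≈ 9.8970e-6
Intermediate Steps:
1/(94800 + I(-79)) = 1/(94800 + (-79)**2) = 1/(94800 + 6241) = 1/101041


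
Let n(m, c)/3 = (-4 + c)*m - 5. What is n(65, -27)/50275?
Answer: -1212/10055 ≈ -0.12054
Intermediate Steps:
n(m, c) = -15 + 3*m*(-4 + c) (n(m, c) = 3*((-4 + c)*m - 5) = 3*(m*(-4 + c) - 5) = 3*(-5 + m*(-4 + c)) = -15 + 3*m*(-4 + c))
n(65, -27)/50275 = (-15 - 12*65 + 3*(-27)*65)/50275 = (-15 - 780 - 5265)*(1/50275) = -6060*1/50275 = -1212/10055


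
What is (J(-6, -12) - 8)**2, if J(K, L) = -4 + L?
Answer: 576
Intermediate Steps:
(J(-6, -12) - 8)**2 = ((-4 - 12) - 8)**2 = (-16 - 8)**2 = (-24)**2 = 576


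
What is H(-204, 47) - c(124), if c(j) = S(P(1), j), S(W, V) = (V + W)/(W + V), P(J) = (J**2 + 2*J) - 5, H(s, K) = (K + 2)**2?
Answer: 2400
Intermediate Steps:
H(s, K) = (2 + K)**2
P(J) = -5 + J**2 + 2*J
S(W, V) = 1 (S(W, V) = (V + W)/(V + W) = 1)
c(j) = 1
H(-204, 47) - c(124) = (2 + 47)**2 - 1*1 = 49**2 - 1 = 2401 - 1 = 2400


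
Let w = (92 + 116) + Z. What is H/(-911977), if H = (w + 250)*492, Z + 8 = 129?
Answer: -284868/911977 ≈ -0.31236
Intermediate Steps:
Z = 121 (Z = -8 + 129 = 121)
w = 329 (w = (92 + 116) + 121 = 208 + 121 = 329)
H = 284868 (H = (329 + 250)*492 = 579*492 = 284868)
H/(-911977) = 284868/(-911977) = 284868*(-1/911977) = -284868/911977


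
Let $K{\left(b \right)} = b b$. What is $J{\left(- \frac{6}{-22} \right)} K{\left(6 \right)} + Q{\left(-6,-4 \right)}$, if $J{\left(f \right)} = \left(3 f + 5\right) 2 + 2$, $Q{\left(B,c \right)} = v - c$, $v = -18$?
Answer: $\frac{5246}{11} \approx 476.91$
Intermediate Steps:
$K{\left(b \right)} = b^{2}$
$Q{\left(B,c \right)} = -18 - c$
$J{\left(f \right)} = 12 + 6 f$ ($J{\left(f \right)} = \left(5 + 3 f\right) 2 + 2 = \left(10 + 6 f\right) + 2 = 12 + 6 f$)
$J{\left(- \frac{6}{-22} \right)} K{\left(6 \right)} + Q{\left(-6,-4 \right)} = \left(12 + 6 \left(- \frac{6}{-22}\right)\right) 6^{2} - 14 = \left(12 + 6 \left(\left(-6\right) \left(- \frac{1}{22}\right)\right)\right) 36 + \left(-18 + 4\right) = \left(12 + 6 \cdot \frac{3}{11}\right) 36 - 14 = \left(12 + \frac{18}{11}\right) 36 - 14 = \frac{150}{11} \cdot 36 - 14 = \frac{5400}{11} - 14 = \frac{5246}{11}$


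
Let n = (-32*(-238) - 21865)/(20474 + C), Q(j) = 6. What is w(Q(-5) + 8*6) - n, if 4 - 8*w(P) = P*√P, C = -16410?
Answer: 16281/4064 - 81*√6/4 ≈ -45.596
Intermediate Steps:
w(P) = ½ - P^(3/2)/8 (w(P) = ½ - P*√P/8 = ½ - P^(3/2)/8)
n = -14249/4064 (n = (-32*(-238) - 21865)/(20474 - 16410) = (7616 - 21865)/4064 = -14249*1/4064 = -14249/4064 ≈ -3.5062)
w(Q(-5) + 8*6) - n = (½ - (6 + 8*6)^(3/2)/8) - 1*(-14249/4064) = (½ - (6 + 48)^(3/2)/8) + 14249/4064 = (½ - 81*√6/4) + 14249/4064 = 16281/4064 - 81*√6/4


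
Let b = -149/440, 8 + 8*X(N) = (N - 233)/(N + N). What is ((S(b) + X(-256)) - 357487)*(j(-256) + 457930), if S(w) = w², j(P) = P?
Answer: -1013614364184755907/6195200 ≈ -1.6361e+11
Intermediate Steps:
X(N) = -1 + (-233 + N)/(16*N) (X(N) = -1 + ((N - 233)/(N + N))/8 = -1 + ((-233 + N)/((2*N)))/8 = -1 + ((-233 + N)*(1/(2*N)))/8 = -1 + ((-233 + N)/(2*N))/8 = -1 + (-233 + N)/(16*N))
b = -149/440 (b = -149*1/440 = -149/440 ≈ -0.33864)
((S(b) + X(-256)) - 357487)*(j(-256) + 457930) = (((-149/440)² + (1/16)*(-233 - 15*(-256))/(-256)) - 357487)*(-256 + 457930) = ((22201/193600 + (1/16)*(-1/256)*(-233 + 3840)) - 357487)*457674 = ((22201/193600 + (1/16)*(-1/256)*3607) - 357487)*457674 = ((22201/193600 - 3607/4096) - 357487)*457674 = (-9490311/12390400 - 357487)*457674 = -4429416415111/12390400*457674 = -1013614364184755907/6195200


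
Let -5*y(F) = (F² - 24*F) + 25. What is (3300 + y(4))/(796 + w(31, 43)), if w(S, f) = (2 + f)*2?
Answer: 3311/886 ≈ 3.7370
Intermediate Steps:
y(F) = -5 - F²/5 + 24*F/5 (y(F) = -((F² - 24*F) + 25)/5 = -(25 + F² - 24*F)/5 = -5 - F²/5 + 24*F/5)
w(S, f) = 4 + 2*f
(3300 + y(4))/(796 + w(31, 43)) = (3300 + (-5 - ⅕*4² + (24/5)*4))/(796 + (4 + 2*43)) = (3300 + (-5 - ⅕*16 + 96/5))/(796 + (4 + 86)) = (3300 + (-5 - 16/5 + 96/5))/(796 + 90) = (3300 + 11)/886 = 3311*(1/886) = 3311/886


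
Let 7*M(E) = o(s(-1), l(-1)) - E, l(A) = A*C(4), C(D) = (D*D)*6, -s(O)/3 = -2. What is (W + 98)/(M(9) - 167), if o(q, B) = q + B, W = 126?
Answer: -392/317 ≈ -1.2366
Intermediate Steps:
s(O) = 6 (s(O) = -3*(-2) = 6)
C(D) = 6*D² (C(D) = D²*6 = 6*D²)
l(A) = 96*A (l(A) = A*(6*4²) = A*(6*16) = A*96 = 96*A)
o(q, B) = B + q
M(E) = -90/7 - E/7 (M(E) = ((96*(-1) + 6) - E)/7 = ((-96 + 6) - E)/7 = (-90 - E)/7 = -90/7 - E/7)
(W + 98)/(M(9) - 167) = (126 + 98)/((-90/7 - ⅐*9) - 167) = 224/((-90/7 - 9/7) - 167) = 224/(-99/7 - 167) = 224/(-1268/7) = 224*(-7/1268) = -392/317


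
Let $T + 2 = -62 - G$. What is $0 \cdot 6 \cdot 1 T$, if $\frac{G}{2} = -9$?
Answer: $0$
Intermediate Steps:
$G = -18$ ($G = 2 \left(-9\right) = -18$)
$T = -46$ ($T = -2 - 44 = -46$)
$0 \cdot 6 \cdot 1 T = 0 \cdot 6 \cdot 1 \left(-46\right) = 0 \cdot 1 \left(-46\right) = 0 \left(-46\right) = 0$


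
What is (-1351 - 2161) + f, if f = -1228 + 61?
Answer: -4679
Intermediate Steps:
f = -1167
(-1351 - 2161) + f = (-1351 - 2161) - 1167 = -3512 - 1167 = -4679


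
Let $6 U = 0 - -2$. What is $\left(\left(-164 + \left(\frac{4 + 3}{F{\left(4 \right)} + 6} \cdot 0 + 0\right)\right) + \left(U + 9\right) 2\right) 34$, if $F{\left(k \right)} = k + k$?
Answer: $- \frac{14824}{3} \approx -4941.3$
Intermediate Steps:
$U = \frac{1}{3}$ ($U = \frac{0 - -2}{6} = \frac{0 + 2}{6} = \frac{1}{6} \cdot 2 = \frac{1}{3} \approx 0.33333$)
$F{\left(k \right)} = 2 k$
$\left(\left(-164 + \left(\frac{4 + 3}{F{\left(4 \right)} + 6} \cdot 0 + 0\right)\right) + \left(U + 9\right) 2\right) 34 = \left(\left(-164 + \left(\frac{4 + 3}{2 \cdot 4 + 6} \cdot 0 + 0\right)\right) + \left(\frac{1}{3} + 9\right) 2\right) 34 = \left(\left(-164 + \left(\frac{7}{8 + 6} \cdot 0 + 0\right)\right) + \frac{28}{3} \cdot 2\right) 34 = \left(\left(-164 + \left(\frac{7}{14} \cdot 0 + 0\right)\right) + \frac{56}{3}\right) 34 = \left(\left(-164 + \left(7 \cdot \frac{1}{14} \cdot 0 + 0\right)\right) + \frac{56}{3}\right) 34 = \left(\left(-164 + \left(\frac{1}{2} \cdot 0 + 0\right)\right) + \frac{56}{3}\right) 34 = \left(\left(-164 + \left(0 + 0\right)\right) + \frac{56}{3}\right) 34 = \left(\left(-164 + 0\right) + \frac{56}{3}\right) 34 = \left(-164 + \frac{56}{3}\right) 34 = \left(- \frac{436}{3}\right) 34 = - \frac{14824}{3}$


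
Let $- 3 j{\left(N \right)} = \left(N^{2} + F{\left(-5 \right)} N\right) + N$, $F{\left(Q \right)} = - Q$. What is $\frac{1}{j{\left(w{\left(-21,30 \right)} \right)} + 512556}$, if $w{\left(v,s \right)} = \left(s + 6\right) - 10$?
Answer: $\frac{3}{1536836} \approx 1.9521 \cdot 10^{-6}$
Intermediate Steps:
$w{\left(v,s \right)} = -4 + s$ ($w{\left(v,s \right)} = \left(6 + s\right) - 10 = -4 + s$)
$j{\left(N \right)} = - 2 N - \frac{N^{2}}{3}$ ($j{\left(N \right)} = - \frac{\left(N^{2} + \left(-1\right) \left(-5\right) N\right) + N}{3} = - \frac{\left(N^{2} + 5 N\right) + N}{3} = - \frac{N^{2} + 6 N}{3} = - 2 N - \frac{N^{2}}{3}$)
$\frac{1}{j{\left(w{\left(-21,30 \right)} \right)} + 512556} = \frac{1}{- \frac{\left(-4 + 30\right) \left(6 + \left(-4 + 30\right)\right)}{3} + 512556} = \frac{1}{\left(- \frac{1}{3}\right) 26 \left(6 + 26\right) + 512556} = \frac{1}{\left(- \frac{1}{3}\right) 26 \cdot 32 + 512556} = \frac{1}{- \frac{832}{3} + 512556} = \frac{1}{\frac{1536836}{3}} = \frac{3}{1536836}$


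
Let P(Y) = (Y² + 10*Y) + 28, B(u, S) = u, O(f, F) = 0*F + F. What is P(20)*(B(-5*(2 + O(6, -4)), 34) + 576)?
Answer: 368008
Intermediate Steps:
O(f, F) = F (O(f, F) = 0 + F = F)
P(Y) = 28 + Y² + 10*Y
P(20)*(B(-5*(2 + O(6, -4)), 34) + 576) = (28 + 20² + 10*20)*(-5*(2 - 4) + 576) = (28 + 400 + 200)*(-5*(-2) + 576) = 628*(10 + 576) = 628*586 = 368008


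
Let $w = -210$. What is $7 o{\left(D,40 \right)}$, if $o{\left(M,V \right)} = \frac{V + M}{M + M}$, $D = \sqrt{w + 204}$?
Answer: $\frac{7}{2} - \frac{70 i \sqrt{6}}{3} \approx 3.5 - 57.155 i$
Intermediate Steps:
$D = i \sqrt{6}$ ($D = \sqrt{-210 + 204} = \sqrt{-6} = i \sqrt{6} \approx 2.4495 i$)
$o{\left(M,V \right)} = \frac{M + V}{2 M}$
$7 o{\left(D,40 \right)} = 7 \frac{i \sqrt{6} + 40}{2 i \sqrt{6}} = 7 \frac{- \frac{i \sqrt{6}}{6} \left(40 + i \sqrt{6}\right)}{2} = 7 \left(- \frac{i \sqrt{6} \left(40 + i \sqrt{6}\right)}{12}\right) = - \frac{7 i \sqrt{6} \left(40 + i \sqrt{6}\right)}{12}$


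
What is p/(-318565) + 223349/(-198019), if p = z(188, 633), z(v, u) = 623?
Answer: -71274540022/63081922735 ≈ -1.1299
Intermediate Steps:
p = 623
p/(-318565) + 223349/(-198019) = 623/(-318565) + 223349/(-198019) = 623*(-1/318565) + 223349*(-1/198019) = -623/318565 - 223349/198019 = -71274540022/63081922735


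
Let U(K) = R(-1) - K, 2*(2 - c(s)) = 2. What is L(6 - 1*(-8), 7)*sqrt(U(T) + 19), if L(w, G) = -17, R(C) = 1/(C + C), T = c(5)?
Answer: -17*sqrt(70)/2 ≈ -71.116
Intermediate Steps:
c(s) = 1 (c(s) = 2 - 1/2*2 = 2 - 1 = 1)
T = 1
R(C) = 1/(2*C)
U(K) = -1/2 - K (U(K) = (1/2)/(-1) - K = (1/2)*(-1) - K = -1/2 - K)
L(6 - 1*(-8), 7)*sqrt(U(T) + 19) = -17*sqrt((-1/2 - 1*1) + 19) = -17*sqrt((-1/2 - 1) + 19) = -17*sqrt(-3/2 + 19) = -17*sqrt(70)/2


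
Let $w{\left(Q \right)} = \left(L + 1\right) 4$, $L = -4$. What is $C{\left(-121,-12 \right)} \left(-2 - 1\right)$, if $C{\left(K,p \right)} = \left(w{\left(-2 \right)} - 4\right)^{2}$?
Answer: $-768$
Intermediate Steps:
$w{\left(Q \right)} = -12$ ($w{\left(Q \right)} = \left(-4 + 1\right) 4 = \left(-3\right) 4 = -12$)
$C{\left(K,p \right)} = 256$ ($C{\left(K,p \right)} = \left(-12 - 4\right)^{2} = \left(-16\right)^{2} = 256$)
$C{\left(-121,-12 \right)} \left(-2 - 1\right) = 256 \left(-2 - 1\right) = 256 \left(-3\right) = -768$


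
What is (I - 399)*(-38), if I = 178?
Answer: 8398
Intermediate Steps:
(I - 399)*(-38) = (178 - 399)*(-38) = -221*(-38) = 8398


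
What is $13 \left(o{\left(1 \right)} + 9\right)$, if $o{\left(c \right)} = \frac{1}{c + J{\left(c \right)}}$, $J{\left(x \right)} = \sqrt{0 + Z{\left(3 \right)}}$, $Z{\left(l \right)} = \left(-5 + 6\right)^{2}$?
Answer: $\frac{247}{2} \approx 123.5$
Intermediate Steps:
$Z{\left(l \right)} = 1$ ($Z{\left(l \right)} = 1^{2} = 1$)
$J{\left(x \right)} = 1$ ($J{\left(x \right)} = \sqrt{0 + 1} = \sqrt{1} = 1$)
$o{\left(c \right)} = \frac{1}{1 + c}$ ($o{\left(c \right)} = \frac{1}{c + 1} = \frac{1}{1 + c}$)
$13 \left(o{\left(1 \right)} + 9\right) = 13 \left(\frac{1}{1 + 1} + 9\right) = 13 \left(\frac{1}{2} + 9\right) = 13 \cdot \frac{19}{2} = \frac{247}{2}$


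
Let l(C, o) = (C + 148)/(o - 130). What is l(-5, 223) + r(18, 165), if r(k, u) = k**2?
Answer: 30275/93 ≈ 325.54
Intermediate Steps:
l(C, o) = (148 + C)/(-130 + o)
l(-5, 223) + r(18, 165) = (148 - 5)/(-130 + 223) + 18**2 = 143/93 + 324 = 30275/93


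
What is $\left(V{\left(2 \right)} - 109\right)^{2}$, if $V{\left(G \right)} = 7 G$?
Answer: $9025$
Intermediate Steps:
$\left(V{\left(2 \right)} - 109\right)^{2} = \left(7 \cdot 2 - 109\right)^{2} = \left(14 - 109\right)^{2} = \left(-95\right)^{2} = 9025$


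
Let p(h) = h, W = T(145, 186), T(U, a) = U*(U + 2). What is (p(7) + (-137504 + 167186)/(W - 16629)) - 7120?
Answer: -5550306/781 ≈ -7106.7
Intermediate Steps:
T(U, a) = U*(2 + U)
W = 21315 (W = 145*(2 + 145) = 145*147 = 21315)
(p(7) + (-137504 + 167186)/(W - 16629)) - 7120 = (7 + (-137504 + 167186)/(21315 - 16629)) - 7120 = (7 + 29682/4686) - 7120 = (7 + 29682*(1/4686)) - 7120 = (7 + 4947/781) - 7120 = 10414/781 - 7120 = -5550306/781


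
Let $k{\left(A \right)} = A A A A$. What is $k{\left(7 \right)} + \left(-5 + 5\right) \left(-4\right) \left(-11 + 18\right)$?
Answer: $2401$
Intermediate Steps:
$k{\left(A \right)} = A^{4}$ ($k{\left(A \right)} = A A^{2} A = A^{3} A = A^{4}$)
$k{\left(7 \right)} + \left(-5 + 5\right) \left(-4\right) \left(-11 + 18\right) = 7^{4} + \left(-5 + 5\right) \left(-4\right) \left(-11 + 18\right) = 2401 + 0 \left(-4\right) 7 = 2401 + 0 \cdot 7 = 2401 + 0 = 2401$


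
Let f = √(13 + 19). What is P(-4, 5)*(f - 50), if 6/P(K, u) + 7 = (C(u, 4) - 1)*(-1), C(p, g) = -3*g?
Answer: -50 + 4*√2 ≈ -44.343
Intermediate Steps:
f = 4*√2 (f = √32 = 4*√2 ≈ 5.6569)
P(K, u) = 1 (P(K, u) = 6/(-7 + (-3*4 - 1)*(-1)) = 6/(-7 + (-12 - 1)*(-1)) = 6/(-7 - 13*(-1)) = 6/(-7 + 13) = 6/6 = 6*(⅙) = 1)
P(-4, 5)*(f - 50) = 1*(4*√2 - 50) = 1*(-50 + 4*√2) = -50 + 4*√2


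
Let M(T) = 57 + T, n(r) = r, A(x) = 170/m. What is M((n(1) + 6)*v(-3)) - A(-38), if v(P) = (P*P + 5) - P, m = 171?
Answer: 29926/171 ≈ 175.01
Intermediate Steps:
v(P) = 5 + P² - P (v(P) = (P² + 5) - P = (5 + P²) - P = 5 + P² - P)
A(x) = 170/171
M((n(1) + 6)*v(-3)) - A(-38) = (57 + (1 + 6)*(5 + (-3)² - 1*(-3))) - 1*170/171 = (57 + 7*(5 + 9 + 3)) - 170/171 = (57 + 7*17) - 170/171 = (57 + 119) - 170/171 = 176 - 170/171 = 29926/171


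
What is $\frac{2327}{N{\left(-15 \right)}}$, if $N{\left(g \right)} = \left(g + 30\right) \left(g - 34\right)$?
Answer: $- \frac{2327}{735} \approx -3.166$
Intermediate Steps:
$N{\left(g \right)} = \left(-34 + g\right) \left(30 + g\right)$ ($N{\left(g \right)} = \left(30 + g\right) \left(-34 + g\right) = \left(-34 + g\right) \left(30 + g\right)$)
$\frac{2327}{N{\left(-15 \right)}} = \frac{2327}{-1020 + \left(-15\right)^{2} - -60} = \frac{2327}{-1020 + 225 + 60} = \frac{2327}{-735} = 2327 \left(- \frac{1}{735}\right) = - \frac{2327}{735}$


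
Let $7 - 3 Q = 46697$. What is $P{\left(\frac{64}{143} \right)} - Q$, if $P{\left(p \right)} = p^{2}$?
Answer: $\frac{954776098}{61347} \approx 15564.0$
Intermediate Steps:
$Q = - \frac{46690}{3}$ ($Q = \frac{7}{3} - \frac{46697}{3} = - \frac{46690}{3} \approx -15563.0$)
$P{\left(\frac{64}{143} \right)} - Q = \left(\frac{64}{143}\right)^{2} - - \frac{46690}{3} = \left(64 \cdot \frac{1}{143}\right)^{2} + \frac{46690}{3} = \left(\frac{64}{143}\right)^{2} + \frac{46690}{3} = \frac{4096}{20449} + \frac{46690}{3} = \frac{954776098}{61347}$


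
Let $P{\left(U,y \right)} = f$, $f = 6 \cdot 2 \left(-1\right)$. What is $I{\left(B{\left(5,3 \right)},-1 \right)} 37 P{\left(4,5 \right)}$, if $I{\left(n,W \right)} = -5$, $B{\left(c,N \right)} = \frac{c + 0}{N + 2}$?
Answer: $2220$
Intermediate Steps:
$B{\left(c,N \right)} = \frac{c}{2 + N}$
$f = -12$ ($f = 12 \left(-1\right) = -12$)
$P{\left(U,y \right)} = -12$
$I{\left(B{\left(5,3 \right)},-1 \right)} 37 P{\left(4,5 \right)} = \left(-5\right) 37 \left(-12\right) = \left(-185\right) \left(-12\right) = 2220$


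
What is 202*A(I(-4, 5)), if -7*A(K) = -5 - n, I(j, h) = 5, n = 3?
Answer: 1616/7 ≈ 230.86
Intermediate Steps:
A(K) = 8/7 (A(K) = -(-5 - 1*3)/7 = -(-5 - 3)/7 = -⅐*(-8) = 8/7)
202*A(I(-4, 5)) = 202*(8/7) = 1616/7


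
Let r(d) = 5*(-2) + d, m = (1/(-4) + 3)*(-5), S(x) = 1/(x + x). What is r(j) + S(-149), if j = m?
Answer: -14157/596 ≈ -23.753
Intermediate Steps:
S(x) = 1/(2*x)
m = -55/4 (m = (-¼ + 3)*(-5) = (11/4)*(-5) = -55/4 ≈ -13.750)
j = -55/4 ≈ -13.750
r(d) = -10 + d
r(j) + S(-149) = (-10 - 55/4) + (½)/(-149) = -95/4 + (½)*(-1/149) = -95/4 - 1/298 = -14157/596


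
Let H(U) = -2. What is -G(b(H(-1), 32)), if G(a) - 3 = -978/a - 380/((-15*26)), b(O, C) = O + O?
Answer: -19381/78 ≈ -248.47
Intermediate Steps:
b(O, C) = 2*O
G(a) = 155/39 - 978/a (G(a) = 3 + (-978/a - 380/((-15*26))) = 3 + (-978/a - 380/(-390)) = 3 + (-978/a - 380*(-1/390)) = 3 + (-978/a + 38/39) = 3 + (38/39 - 978/a) = 155/39 - 978/a)
-G(b(H(-1), 32)) = -(155/39 - 978/(2*(-2))) = -(155/39 - 978/(-4)) = -(155/39 - 978*(-¼)) = -(155/39 + 489/2) = -1*19381/78 = -19381/78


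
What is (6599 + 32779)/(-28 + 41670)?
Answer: 19689/20821 ≈ 0.94563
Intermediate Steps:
(6599 + 32779)/(-28 + 41670) = 39378/41642 = 39378*(1/41642) = 19689/20821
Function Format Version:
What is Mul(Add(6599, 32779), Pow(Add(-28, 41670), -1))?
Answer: Rational(19689, 20821) ≈ 0.94563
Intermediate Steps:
Mul(Add(6599, 32779), Pow(Add(-28, 41670), -1)) = Mul(39378, Pow(41642, -1)) = Mul(39378, Rational(1, 41642)) = Rational(19689, 20821)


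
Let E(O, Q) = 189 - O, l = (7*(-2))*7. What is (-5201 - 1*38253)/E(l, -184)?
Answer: -43454/287 ≈ -151.41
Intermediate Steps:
l = -98 (l = -14*7 = -98)
(-5201 - 1*38253)/E(l, -184) = (-5201 - 1*38253)/(189 - 1*(-98)) = (-5201 - 38253)/(189 + 98) = -43454/287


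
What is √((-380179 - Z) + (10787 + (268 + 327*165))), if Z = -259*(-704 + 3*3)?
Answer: I*√495174 ≈ 703.69*I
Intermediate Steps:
Z = 180005 (Z = -259*(-704 + 9) = -259*(-695) = 180005)
√((-380179 - Z) + (10787 + (268 + 327*165))) = √((-380179 - 1*180005) + (10787 + (268 + 327*165))) = √((-380179 - 180005) + (10787 + (268 + 53955))) = √(-560184 + (10787 + 54223)) = √(-560184 + 65010) = √(-495174) = I*√495174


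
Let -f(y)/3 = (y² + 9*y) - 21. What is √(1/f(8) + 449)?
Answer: 34*√46230/345 ≈ 21.190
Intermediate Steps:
f(y) = 63 - 27*y - 3*y² (f(y) = -3*((y² + 9*y) - 21) = -3*(-21 + y² + 9*y) = 63 - 27*y - 3*y²)
√(1/f(8) + 449) = √(1/(63 - 27*8 - 3*8²) + 449) = √(1/(63 - 216 - 3*64) + 449) = √(1/(63 - 216 - 192) + 449) = √(1/(-345) + 449) = √(-1/345 + 449) = √(154904/345) = 34*√46230/345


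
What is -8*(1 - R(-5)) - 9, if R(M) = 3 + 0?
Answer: 7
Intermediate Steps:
R(M) = 3
-8*(1 - R(-5)) - 9 = -8*(1 - 1*3) - 9 = -8*(1 - 3) - 9 = -8*(-2) - 9 = 16 - 9 = 7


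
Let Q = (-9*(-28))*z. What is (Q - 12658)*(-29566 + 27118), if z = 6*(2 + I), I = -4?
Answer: 38389536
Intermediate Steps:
z = -12 (z = 6*(2 - 4) = 6*(-2) = -12)
Q = -3024 (Q = -9*(-28)*(-12) = 252*(-12) = -3024)
(Q - 12658)*(-29566 + 27118) = (-3024 - 12658)*(-29566 + 27118) = -15682*(-2448) = 38389536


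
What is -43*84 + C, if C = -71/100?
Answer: -361271/100 ≈ -3612.7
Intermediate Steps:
C = -71/100 (C = -71*1/100 = -71/100 ≈ -0.71000)
-43*84 + C = -43*84 - 71/100 = -3612 - 71/100 = -361271/100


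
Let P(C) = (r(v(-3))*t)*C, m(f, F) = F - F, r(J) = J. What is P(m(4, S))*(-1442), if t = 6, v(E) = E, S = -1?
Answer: 0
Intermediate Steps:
m(f, F) = 0
P(C) = -18*C (P(C) = (-3*6)*C = -18*C)
P(m(4, S))*(-1442) = -18*0*(-1442) = 0*(-1442) = 0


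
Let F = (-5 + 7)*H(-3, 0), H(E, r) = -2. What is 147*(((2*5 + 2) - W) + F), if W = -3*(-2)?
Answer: 294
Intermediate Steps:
W = 6
F = -4 (F = (-5 + 7)*(-2) = 2*(-2) = -4)
147*(((2*5 + 2) - W) + F) = 147*(((2*5 + 2) - 1*6) - 4) = 147*(((10 + 2) - 6) - 4) = 147*((12 - 6) - 4) = 147*(6 - 4) = 147*2 = 294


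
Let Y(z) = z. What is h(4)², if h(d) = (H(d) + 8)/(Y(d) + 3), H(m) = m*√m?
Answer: 256/49 ≈ 5.2245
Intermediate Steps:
H(m) = m^(3/2)
h(d) = (8 + d^(3/2))/(3 + d) (h(d) = (d^(3/2) + 8)/(d + 3) = (8 + d^(3/2))/(3 + d))
h(4)² = ((8 + 4^(3/2))/(3 + 4))² = ((8 + 8)/7)² = ((⅐)*16)² = (16/7)² = 256/49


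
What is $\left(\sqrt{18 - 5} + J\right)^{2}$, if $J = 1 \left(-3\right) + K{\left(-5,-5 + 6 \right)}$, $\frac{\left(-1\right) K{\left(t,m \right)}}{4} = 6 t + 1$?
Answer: $\left(113 + \sqrt{13}\right)^{2} \approx 13597.0$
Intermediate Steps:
$K{\left(t,m \right)} = -4 - 24 t$ ($K{\left(t,m \right)} = - 4 \left(6 t + 1\right) = - 4 \left(1 + 6 t\right) = -4 - 24 t$)
$J = 113$ ($J = 1 \left(-3\right) - -116 = -3 + \left(-4 + 120\right) = -3 + 116 = 113$)
$\left(\sqrt{18 - 5} + J\right)^{2} = \left(\sqrt{18 - 5} + 113\right)^{2} = \left(\sqrt{13} + 113\right)^{2} = \left(113 + \sqrt{13}\right)^{2}$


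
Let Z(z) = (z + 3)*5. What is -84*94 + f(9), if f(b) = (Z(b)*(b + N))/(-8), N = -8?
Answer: -15807/2 ≈ -7903.5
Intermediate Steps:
Z(z) = 15 + 5*z (Z(z) = (3 + z)*5 = 15 + 5*z)
f(b) = -(-8 + b)*(15 + 5*b)/8 (f(b) = ((15 + 5*b)*(b - 8))/(-8) = ((15 + 5*b)*(-8 + b))*(-⅛) = ((-8 + b)*(15 + 5*b))*(-⅛) = -(-8 + b)*(15 + 5*b)/8)
-84*94 + f(9) = -84*94 - 5*(-8 + 9)*(3 + 9)/8 = -7896 - 5/8*1*12 = -7896 - 15/2 = -15807/2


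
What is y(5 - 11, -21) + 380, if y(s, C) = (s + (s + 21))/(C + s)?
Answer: 1139/3 ≈ 379.67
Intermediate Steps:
y(s, C) = (21 + 2*s)/(C + s) (y(s, C) = (s + (21 + s))/(C + s) = (21 + 2*s)/(C + s))
y(5 - 11, -21) + 380 = (21 + 2*(5 - 11))/(-21 + (5 - 11)) + 380 = (21 + 2*(-6))/(-21 - 6) + 380 = (21 - 12)/(-27) + 380 = -1/27*9 + 380 = -⅓ + 380 = 1139/3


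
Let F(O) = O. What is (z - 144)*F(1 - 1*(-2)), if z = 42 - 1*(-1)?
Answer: -303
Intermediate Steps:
z = 43 (z = 42 + 1 = 43)
(z - 144)*F(1 - 1*(-2)) = (43 - 144)*(1 - 1*(-2)) = -101*(1 + 2) = -101*3 = -303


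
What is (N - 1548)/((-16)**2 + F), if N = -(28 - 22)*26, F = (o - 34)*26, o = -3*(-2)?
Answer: 213/59 ≈ 3.6102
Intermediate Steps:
o = 6
F = -728 (F = (6 - 34)*26 = -28*26 = -728)
N = -156 (N = -6*26 = -1*156 = -156)
(N - 1548)/((-16)**2 + F) = (-156 - 1548)/((-16)**2 - 728) = -1704/(256 - 728) = -1704/(-472) = -1704*(-1/472) = 213/59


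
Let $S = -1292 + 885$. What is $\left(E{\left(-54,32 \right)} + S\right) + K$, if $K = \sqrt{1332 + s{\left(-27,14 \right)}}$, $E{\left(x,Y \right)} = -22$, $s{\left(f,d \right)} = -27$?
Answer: $-429 + 3 \sqrt{145} \approx -392.88$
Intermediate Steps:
$K = 3 \sqrt{145}$ ($K = \sqrt{1332 - 27} = \sqrt{1305} = 3 \sqrt{145} \approx 36.125$)
$S = -407$
$\left(E{\left(-54,32 \right)} + S\right) + K = \left(-22 - 407\right) + 3 \sqrt{145} = -429 + 3 \sqrt{145}$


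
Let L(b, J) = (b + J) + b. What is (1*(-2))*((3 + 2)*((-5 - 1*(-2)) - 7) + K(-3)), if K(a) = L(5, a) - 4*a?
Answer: 62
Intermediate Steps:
L(b, J) = J + 2*b (L(b, J) = (J + b) + b = J + 2*b)
K(a) = 10 - 3*a (K(a) = (a + 2*5) - 4*a = (a + 10) - 4*a = (10 + a) - 4*a = 10 - 3*a)
(1*(-2))*((3 + 2)*((-5 - 1*(-2)) - 7) + K(-3)) = (1*(-2))*((3 + 2)*((-5 - 1*(-2)) - 7) + (10 - 3*(-3))) = -2*(5*((-5 + 2) - 7) + (10 + 9)) = -2*(5*(-3 - 7) + 19) = -2*(5*(-10) + 19) = -2*(-50 + 19) = -2*(-31) = 62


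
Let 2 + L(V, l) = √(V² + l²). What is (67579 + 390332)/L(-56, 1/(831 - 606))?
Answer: 46363488750/158557501 + 103029975*√158760001/158557501 ≈ 8479.8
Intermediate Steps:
L(V, l) = -2 + √(V² + l²)
(67579 + 390332)/L(-56, 1/(831 - 606)) = (67579 + 390332)/(-2 + √((-56)² + (1/(831 - 606))²)) = 457911/(-2 + √(3136 + (1/225)²)) = 457911/(-2 + √(3136 + 1/50625)) = 457911/(-2 + √(158760001/50625)) = 457911/(-2 + √158760001/225)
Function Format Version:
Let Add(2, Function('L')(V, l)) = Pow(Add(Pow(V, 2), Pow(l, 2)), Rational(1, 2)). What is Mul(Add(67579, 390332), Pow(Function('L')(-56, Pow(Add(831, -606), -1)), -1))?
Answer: Add(Rational(46363488750, 158557501), Mul(Rational(103029975, 158557501), Pow(158760001, Rational(1, 2)))) ≈ 8479.8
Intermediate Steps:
Function('L')(V, l) = Add(-2, Pow(Add(Pow(V, 2), Pow(l, 2)), Rational(1, 2)))
Mul(Add(67579, 390332), Pow(Function('L')(-56, Pow(Add(831, -606), -1)), -1)) = Mul(Add(67579, 390332), Pow(Add(-2, Pow(Add(Pow(-56, 2), Pow(Pow(Add(831, -606), -1), 2)), Rational(1, 2))), -1)) = Mul(457911, Pow(Add(-2, Pow(Add(3136, Pow(Pow(225, -1), 2)), Rational(1, 2))), -1)) = Mul(457911, Pow(Add(-2, Pow(Add(3136, Pow(Rational(1, 225), 2)), Rational(1, 2))), -1)) = Mul(457911, Pow(Add(-2, Pow(Add(3136, Rational(1, 50625)), Rational(1, 2))), -1)) = Mul(457911, Pow(Add(-2, Pow(Rational(158760001, 50625), Rational(1, 2))), -1)) = Mul(457911, Pow(Add(-2, Mul(Rational(1, 225), Pow(158760001, Rational(1, 2)))), -1))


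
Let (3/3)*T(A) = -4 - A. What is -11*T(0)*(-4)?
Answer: -176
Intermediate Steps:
T(A) = -4 - A
-11*T(0)*(-4) = -11*(-4 - 1*0)*(-4) = -11*(-4 + 0)*(-4) = -11*(-4)*(-4) = 44*(-4) = -176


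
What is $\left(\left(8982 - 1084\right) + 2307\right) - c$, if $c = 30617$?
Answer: $-20412$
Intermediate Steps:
$\left(\left(8982 - 1084\right) + 2307\right) - c = \left(\left(8982 - 1084\right) + 2307\right) - 30617 = \left(7898 + 2307\right) - 30617 = 10205 - 30617 = -20412$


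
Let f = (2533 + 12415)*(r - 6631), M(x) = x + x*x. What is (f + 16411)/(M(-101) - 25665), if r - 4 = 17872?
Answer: -168106671/15565 ≈ -10800.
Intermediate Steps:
r = 17876 (r = 4 + 17872 = 17876)
M(x) = x + x²
f = 168090260 (f = (2533 + 12415)*(17876 - 6631) = 14948*11245 = 168090260)
(f + 16411)/(M(-101) - 25665) = (168090260 + 16411)/(-101*(1 - 101) - 25665) = 168106671/(-101*(-100) - 25665) = 168106671/(10100 - 25665) = 168106671/(-15565) = 168106671*(-1/15565) = -168106671/15565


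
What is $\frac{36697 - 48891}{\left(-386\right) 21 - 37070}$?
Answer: $\frac{6097}{22588} \approx 0.26992$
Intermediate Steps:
$\frac{36697 - 48891}{\left(-386\right) 21 - 37070} = - \frac{12194}{-8106 - 37070} = - \frac{12194}{-45176} = \left(-12194\right) \left(- \frac{1}{45176}\right) = \frac{6097}{22588}$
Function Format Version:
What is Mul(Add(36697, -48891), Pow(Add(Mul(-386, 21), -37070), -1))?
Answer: Rational(6097, 22588) ≈ 0.26992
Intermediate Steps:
Mul(Add(36697, -48891), Pow(Add(Mul(-386, 21), -37070), -1)) = Mul(-12194, Pow(Add(-8106, -37070), -1)) = Mul(-12194, Pow(-45176, -1)) = Mul(-12194, Rational(-1, 45176)) = Rational(6097, 22588)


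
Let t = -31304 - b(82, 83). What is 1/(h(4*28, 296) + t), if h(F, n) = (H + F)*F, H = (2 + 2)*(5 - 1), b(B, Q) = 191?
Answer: -1/17159 ≈ -5.8278e-5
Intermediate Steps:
H = 16 (H = 4*4 = 16)
t = -31495 (t = -31304 - 1*191 = -31304 - 191 = -31495)
h(F, n) = F*(16 + F) (h(F, n) = (16 + F)*F = F*(16 + F))
1/(h(4*28, 296) + t) = 1/((4*28)*(16 + 4*28) - 31495) = 1/(112*(16 + 112) - 31495) = 1/(112*128 - 31495) = 1/(14336 - 31495) = 1/(-17159) = -1/17159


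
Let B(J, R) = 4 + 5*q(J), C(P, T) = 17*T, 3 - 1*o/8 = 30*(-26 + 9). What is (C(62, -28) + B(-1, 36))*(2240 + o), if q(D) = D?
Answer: -3026088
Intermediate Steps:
o = 4104 (o = 24 - 240*(-26 + 9) = 24 - 240*(-17) = 24 - 8*(-510) = 24 + 4080 = 4104)
B(J, R) = 4 + 5*J
(C(62, -28) + B(-1, 36))*(2240 + o) = (17*(-28) + (4 + 5*(-1)))*(2240 + 4104) = (-476 + (4 - 5))*6344 = (-476 - 1)*6344 = -477*6344 = -3026088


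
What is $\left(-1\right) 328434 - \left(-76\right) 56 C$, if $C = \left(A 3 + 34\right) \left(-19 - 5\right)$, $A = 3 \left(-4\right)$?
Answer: $-124146$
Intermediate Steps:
$A = -12$
$C = 48$ ($C = \left(\left(-12\right) 3 + 34\right) \left(-19 - 5\right) = \left(-36 + 34\right) \left(-24\right) = \left(-2\right) \left(-24\right) = 48$)
$\left(-1\right) 328434 - \left(-76\right) 56 C = \left(-1\right) 328434 - \left(-76\right) 56 \cdot 48 = -328434 - \left(-4256\right) 48 = -328434 - -204288 = -328434 + 204288 = -124146$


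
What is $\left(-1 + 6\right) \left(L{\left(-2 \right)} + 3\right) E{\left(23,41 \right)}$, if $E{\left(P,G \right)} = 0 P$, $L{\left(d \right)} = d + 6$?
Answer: $0$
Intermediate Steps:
$L{\left(d \right)} = 6 + d$
$E{\left(P,G \right)} = 0$
$\left(-1 + 6\right) \left(L{\left(-2 \right)} + 3\right) E{\left(23,41 \right)} = \left(-1 + 6\right) \left(\left(6 - 2\right) + 3\right) 0 = 5 \left(4 + 3\right) 0 = 5 \cdot 7 \cdot 0 = 35 \cdot 0 = 0$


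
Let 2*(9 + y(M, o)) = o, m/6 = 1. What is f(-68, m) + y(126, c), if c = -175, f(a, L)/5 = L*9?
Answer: 347/2 ≈ 173.50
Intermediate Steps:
m = 6 (m = 6*1 = 6)
f(a, L) = 45*L (f(a, L) = 5*(L*9) = 5*(9*L) = 45*L)
y(M, o) = -9 + o/2
f(-68, m) + y(126, c) = 45*6 + (-9 + (½)*(-175)) = 270 + (-9 - 175/2) = 270 - 193/2 = 347/2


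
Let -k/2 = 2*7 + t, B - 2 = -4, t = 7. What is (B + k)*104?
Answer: -4576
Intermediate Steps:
B = -2 (B = 2 - 4 = -2)
k = -42 (k = -2*(2*7 + 7) = -2*(14 + 7) = -2*21 = -42)
(B + k)*104 = (-2 - 42)*104 = -44*104 = -4576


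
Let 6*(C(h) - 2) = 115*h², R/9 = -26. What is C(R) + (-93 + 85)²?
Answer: 1049556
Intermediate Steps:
R = -234 (R = 9*(-26) = -234)
C(h) = 2 + 115*h²/6 (C(h) = 2 + (115*h²)/6 = 2 + 115*h²/6)
C(R) + (-93 + 85)² = (2 + (115/6)*(-234)²) + (-93 + 85)² = (2 + (115/6)*54756) + (-8)² = (2 + 1049490) + 64 = 1049492 + 64 = 1049556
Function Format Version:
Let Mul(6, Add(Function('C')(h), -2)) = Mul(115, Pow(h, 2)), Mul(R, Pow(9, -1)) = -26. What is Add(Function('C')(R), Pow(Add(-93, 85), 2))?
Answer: 1049556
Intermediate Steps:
R = -234 (R = Mul(9, -26) = -234)
Function('C')(h) = Add(2, Mul(Rational(115, 6), Pow(h, 2))) (Function('C')(h) = Add(2, Mul(Rational(1, 6), Mul(115, Pow(h, 2)))) = Add(2, Mul(Rational(115, 6), Pow(h, 2))))
Add(Function('C')(R), Pow(Add(-93, 85), 2)) = Add(Add(2, Mul(Rational(115, 6), Pow(-234, 2))), Pow(Add(-93, 85), 2)) = Add(Add(2, Mul(Rational(115, 6), 54756)), Pow(-8, 2)) = Add(Add(2, 1049490), 64) = Add(1049492, 64) = 1049556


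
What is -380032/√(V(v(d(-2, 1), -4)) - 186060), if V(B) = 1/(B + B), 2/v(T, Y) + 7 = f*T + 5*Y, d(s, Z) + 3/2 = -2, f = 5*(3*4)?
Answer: 760064*I*√744477/744477 ≈ 880.9*I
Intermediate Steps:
f = 60 (f = 5*12 = 60)
d(s, Z) = -7/2 (d(s, Z) = -3/2 - 2 = -7/2)
v(T, Y) = 2/(-7 + 5*Y + 60*T) (v(T, Y) = 2/(-7 + (60*T + 5*Y)) = 2/(-7 + (5*Y + 60*T)) = 2/(-7 + 5*Y + 60*T))
V(B) = 1/(2*B)
-380032/√(V(v(d(-2, 1), -4)) - 186060) = -380032/√(1/(2*((2/(-7 + 5*(-4) + 60*(-7/2))))) - 186060) = -380032/√(1/(2*((2/(-7 - 20 - 210)))) - 186060) = -380032/√(1/(2*((2/(-237)))) - 186060) = -380032/√(1/(2*((2*(-1/237)))) - 186060) = -380032/√(1/(2*(-2/237)) - 186060) = -380032/√((½)*(-237/2) - 186060) = -380032/√(-237/4 - 186060) = -380032*(-2*I*√744477/744477) = -(-760064)*I*√744477/744477 = 760064*I*√744477/744477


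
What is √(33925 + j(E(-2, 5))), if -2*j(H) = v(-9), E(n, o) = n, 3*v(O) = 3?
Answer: √135698/2 ≈ 184.19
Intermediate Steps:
v(O) = 1 (v(O) = (⅓)*3 = 1)
j(H) = -½ (j(H) = -½*1 = -½)
√(33925 + j(E(-2, 5))) = √(33925 - ½) = √(67849/2) = √135698/2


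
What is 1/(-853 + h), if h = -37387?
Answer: -1/38240 ≈ -2.6151e-5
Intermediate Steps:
1/(-853 + h) = 1/(-853 - 37387) = 1/(-38240) = -1/38240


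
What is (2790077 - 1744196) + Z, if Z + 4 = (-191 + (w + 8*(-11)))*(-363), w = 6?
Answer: 1144976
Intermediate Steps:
Z = 99095 (Z = -4 + (-191 + (6 + 8*(-11)))*(-363) = -4 + (-191 + (6 - 88))*(-363) = -4 + (-191 - 82)*(-363) = -4 - 273*(-363) = -4 + 99099 = 99095)
(2790077 - 1744196) + Z = (2790077 - 1744196) + 99095 = 1045881 + 99095 = 1144976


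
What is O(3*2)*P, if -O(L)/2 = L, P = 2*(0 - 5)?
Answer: 120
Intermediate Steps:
P = -10 (P = 2*(-5) = -10)
O(L) = -2*L
O(3*2)*P = -6*2*(-10) = -2*6*(-10) = -12*(-10) = 120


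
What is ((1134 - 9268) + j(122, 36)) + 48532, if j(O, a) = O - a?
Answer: 40484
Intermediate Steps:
((1134 - 9268) + j(122, 36)) + 48532 = ((1134 - 9268) + (122 - 1*36)) + 48532 = (-8134 + (122 - 36)) + 48532 = (-8134 + 86) + 48532 = -8048 + 48532 = 40484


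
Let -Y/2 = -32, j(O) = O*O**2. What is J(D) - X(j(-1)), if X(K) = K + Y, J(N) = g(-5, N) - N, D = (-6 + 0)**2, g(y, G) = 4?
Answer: -95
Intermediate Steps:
j(O) = O**3
D = 36 (D = (-6)**2 = 36)
Y = 64 (Y = -2*(-32) = 64)
J(N) = 4 - N
X(K) = 64 + K (X(K) = K + 64 = 64 + K)
J(D) - X(j(-1)) = (4 - 1*36) - (64 + (-1)**3) = (4 - 36) - (64 - 1) = -32 - 1*63 = -32 - 63 = -95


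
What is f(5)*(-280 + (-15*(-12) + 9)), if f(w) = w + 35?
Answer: -3640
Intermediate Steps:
f(w) = 35 + w
f(5)*(-280 + (-15*(-12) + 9)) = (35 + 5)*(-280 + (-15*(-12) + 9)) = 40*(-280 + (180 + 9)) = 40*(-280 + 189) = 40*(-91) = -3640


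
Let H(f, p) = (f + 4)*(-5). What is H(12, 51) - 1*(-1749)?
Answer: 1669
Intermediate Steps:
H(f, p) = -20 - 5*f (H(f, p) = (4 + f)*(-5) = -20 - 5*f)
H(12, 51) - 1*(-1749) = (-20 - 5*12) - 1*(-1749) = (-20 - 60) + 1749 = -80 + 1749 = 1669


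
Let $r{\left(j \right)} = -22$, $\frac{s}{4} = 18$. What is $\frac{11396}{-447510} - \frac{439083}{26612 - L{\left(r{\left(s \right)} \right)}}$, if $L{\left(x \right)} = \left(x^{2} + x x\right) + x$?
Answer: $- \frac{14056180219}{820413690} \approx -17.133$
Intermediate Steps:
$s = 72$ ($s = 4 \cdot 18 = 72$)
$L{\left(x \right)} = x + 2 x^{2}$ ($L{\left(x \right)} = \left(x^{2} + x^{2}\right) + x = 2 x^{2} + x = x + 2 x^{2}$)
$\frac{11396}{-447510} - \frac{439083}{26612 - L{\left(r{\left(s \right)} \right)}} = \frac{11396}{-447510} - \frac{439083}{26612 - - 22 \left(1 + 2 \left(-22\right)\right)} = 11396 \left(- \frac{1}{447510}\right) - \frac{439083}{26612 - - 22 \left(1 - 44\right)} = - \frac{814}{31965} - \frac{439083}{26612 - \left(-22\right) \left(-43\right)} = - \frac{814}{31965} - \frac{439083}{26612 - 946} = - \frac{814}{31965} - \frac{439083}{25666} = - \frac{14056180219}{820413690}$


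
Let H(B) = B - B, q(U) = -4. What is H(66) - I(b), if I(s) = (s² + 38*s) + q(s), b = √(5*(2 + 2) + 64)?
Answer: -80 - 76*√21 ≈ -428.28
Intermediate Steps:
H(B) = 0
b = 2*√21 (b = √(5*4 + 64) = √(20 + 64) = √84 = 2*√21 ≈ 9.1651)
I(s) = -4 + s² + 38*s (I(s) = (s² + 38*s) - 4 = -4 + s² + 38*s)
H(66) - I(b) = 0 - (-4 + (2*√21)² + 38*(2*√21)) = 0 - (-4 + 84 + 76*√21) = 0 - (80 + 76*√21) = 0 + (-80 - 76*√21) = -80 - 76*√21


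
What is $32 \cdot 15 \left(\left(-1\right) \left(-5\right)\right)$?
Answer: $2400$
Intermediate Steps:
$32 \cdot 15 \left(\left(-1\right) \left(-5\right)\right) = 480 \cdot 5 = 2400$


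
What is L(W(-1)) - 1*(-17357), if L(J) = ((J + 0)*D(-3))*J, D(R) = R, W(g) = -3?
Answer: 17330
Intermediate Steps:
L(J) = -3*J**2 (L(J) = ((J + 0)*(-3))*J = (J*(-3))*J = (-3*J)*J = -3*J**2)
L(W(-1)) - 1*(-17357) = -3*(-3)**2 - 1*(-17357) = -3*9 + 17357 = -27 + 17357 = 17330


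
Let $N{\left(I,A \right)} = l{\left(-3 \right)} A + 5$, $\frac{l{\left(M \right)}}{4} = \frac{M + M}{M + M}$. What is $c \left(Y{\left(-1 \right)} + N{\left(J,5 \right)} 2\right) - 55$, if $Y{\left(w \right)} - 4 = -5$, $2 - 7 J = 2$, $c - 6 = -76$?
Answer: $-3485$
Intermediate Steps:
$c = -70$ ($c = 6 - 76 = -70$)
$J = 0$ ($J = \frac{2}{7} - \frac{2}{7} = 0$)
$Y{\left(w \right)} = -1$ ($Y{\left(w \right)} = 4 - 5 = -1$)
$l{\left(M \right)} = 4$ ($l{\left(M \right)} = 4 \frac{M + M}{M + M} = 4 \frac{2 M}{2 M} = 4 \cdot 2 M \frac{1}{2 M} = 4 \cdot 1 = 4$)
$N{\left(I,A \right)} = 5 + 4 A$ ($N{\left(I,A \right)} = 4 A + 5 = 5 + 4 A$)
$c \left(Y{\left(-1 \right)} + N{\left(J,5 \right)} 2\right) - 55 = - 70 \left(-1 + \left(5 + 4 \cdot 5\right) 2\right) - 55 = - 70 \left(-1 + \left(5 + 20\right) 2\right) - 55 = - 70 \left(-1 + 25 \cdot 2\right) - 55 = - 70 \left(-1 + 50\right) - 55 = \left(-70\right) 49 - 55 = -3430 - 55 = -3485$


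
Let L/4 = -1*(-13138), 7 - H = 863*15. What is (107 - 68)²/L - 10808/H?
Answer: 293830357/339958888 ≈ 0.86431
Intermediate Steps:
H = -12938 (H = 7 - 863*15 = 7 - 1*12945 = 7 - 12945 = -12938)
L = 52552 (L = 4*(-1*(-13138)) = 4*13138 = 52552)
(107 - 68)²/L - 10808/H = (107 - 68)²/52552 - 10808/(-12938) = 39²*(1/52552) - 10808*(-1/12938) = 1521*(1/52552) + 5404/6469 = 1521/52552 + 5404/6469 = 293830357/339958888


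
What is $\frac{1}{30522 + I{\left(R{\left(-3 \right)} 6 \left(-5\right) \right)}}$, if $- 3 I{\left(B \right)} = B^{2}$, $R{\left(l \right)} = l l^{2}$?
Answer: $- \frac{1}{188178} \approx -5.3141 \cdot 10^{-6}$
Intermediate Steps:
$R{\left(l \right)} = l^{3}$
$I{\left(B \right)} = - \frac{B^{2}}{3}$
$\frac{1}{30522 + I{\left(R{\left(-3 \right)} 6 \left(-5\right) \right)}} = \frac{1}{30522 - \frac{\left(\left(-3\right)^{3} \cdot 6 \left(-5\right)\right)^{2}}{3}} = \frac{1}{30522 - \frac{\left(\left(-27\right) 6 \left(-5\right)\right)^{2}}{3}} = \frac{1}{30522 - \frac{\left(\left(-162\right) \left(-5\right)\right)^{2}}{3}} = \frac{1}{30522 - \frac{810^{2}}{3}} = \frac{1}{30522 - 218700} = \frac{1}{-188178} = - \frac{1}{188178}$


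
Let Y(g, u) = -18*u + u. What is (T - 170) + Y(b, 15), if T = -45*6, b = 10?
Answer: -695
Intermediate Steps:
Y(g, u) = -17*u
T = -270
(T - 170) + Y(b, 15) = (-270 - 170) - 17*15 = -440 - 255 = -695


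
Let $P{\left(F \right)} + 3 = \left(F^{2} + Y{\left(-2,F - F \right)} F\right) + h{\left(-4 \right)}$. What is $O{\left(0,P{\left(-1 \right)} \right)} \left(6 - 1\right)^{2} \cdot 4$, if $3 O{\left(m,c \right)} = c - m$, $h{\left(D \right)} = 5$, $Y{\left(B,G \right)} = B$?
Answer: $\frac{500}{3} \approx 166.67$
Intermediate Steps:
$P{\left(F \right)} = 2 + F^{2} - 2 F$ ($P{\left(F \right)} = -3 + \left(\left(F^{2} - 2 F\right) + 5\right) = -3 + \left(5 + F^{2} - 2 F\right) = 2 + F^{2} - 2 F$)
$O{\left(m,c \right)} = - \frac{m}{3} + \frac{c}{3}$ ($O{\left(m,c \right)} = \frac{c - m}{3} = - \frac{m}{3} + \frac{c}{3}$)
$O{\left(0,P{\left(-1 \right)} \right)} \left(6 - 1\right)^{2} \cdot 4 = \left(\left(- \frac{1}{3}\right) 0 + \frac{2 + \left(-1\right)^{2} - -2}{3}\right) \left(6 - 1\right)^{2} \cdot 4 = \left(0 + \frac{2 + 1 + 2}{3}\right) 5^{2} \cdot 4 = \left(0 + \frac{1}{3} \cdot 5\right) 25 \cdot 4 = \left(0 + \frac{5}{3}\right) 25 \cdot 4 = \frac{5}{3} \cdot 25 \cdot 4 = \frac{125}{3} \cdot 4 = \frac{500}{3}$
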